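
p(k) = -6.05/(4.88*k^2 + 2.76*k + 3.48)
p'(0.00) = 1.38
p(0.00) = -1.74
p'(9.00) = 0.00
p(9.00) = -0.01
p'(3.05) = 0.06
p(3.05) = -0.11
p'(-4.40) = -0.03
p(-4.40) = -0.07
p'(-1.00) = -1.35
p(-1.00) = -1.08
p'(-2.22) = -0.25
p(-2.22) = -0.28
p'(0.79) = 0.84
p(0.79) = -0.69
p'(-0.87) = -1.52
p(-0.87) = -1.27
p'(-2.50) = -0.18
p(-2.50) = -0.22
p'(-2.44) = -0.19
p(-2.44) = -0.23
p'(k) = -6.05*(-9.76*k - 2.76)/(4.88*k^2 + 2.76*k + 3.48)^2 = (59.048*k + 16.698)/(4.88*k^2 + 2.76*k + 3.48)^2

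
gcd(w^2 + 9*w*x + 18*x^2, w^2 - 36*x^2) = w + 6*x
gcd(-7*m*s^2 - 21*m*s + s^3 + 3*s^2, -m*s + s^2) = s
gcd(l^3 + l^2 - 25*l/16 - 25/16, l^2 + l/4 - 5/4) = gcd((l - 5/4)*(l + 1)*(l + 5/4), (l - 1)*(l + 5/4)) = l + 5/4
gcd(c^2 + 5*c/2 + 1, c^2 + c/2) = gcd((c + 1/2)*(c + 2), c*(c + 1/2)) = c + 1/2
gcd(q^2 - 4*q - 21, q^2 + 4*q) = 1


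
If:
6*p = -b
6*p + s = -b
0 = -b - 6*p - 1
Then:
No Solution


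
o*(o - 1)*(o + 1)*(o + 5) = o^4 + 5*o^3 - o^2 - 5*o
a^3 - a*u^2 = a*(a - u)*(a + u)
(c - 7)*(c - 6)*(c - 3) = c^3 - 16*c^2 + 81*c - 126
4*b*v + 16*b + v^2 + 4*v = (4*b + v)*(v + 4)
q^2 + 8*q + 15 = (q + 3)*(q + 5)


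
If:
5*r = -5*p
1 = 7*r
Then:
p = -1/7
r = 1/7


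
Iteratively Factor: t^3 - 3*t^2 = (t)*(t^2 - 3*t) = t^2*(t - 3)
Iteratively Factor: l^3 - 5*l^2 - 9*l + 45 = (l + 3)*(l^2 - 8*l + 15) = (l - 5)*(l + 3)*(l - 3)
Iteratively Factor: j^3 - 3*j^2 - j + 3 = (j - 1)*(j^2 - 2*j - 3) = (j - 1)*(j + 1)*(j - 3)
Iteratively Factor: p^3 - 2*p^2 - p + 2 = (p - 1)*(p^2 - p - 2) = (p - 2)*(p - 1)*(p + 1)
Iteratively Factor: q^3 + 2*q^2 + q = (q + 1)*(q^2 + q) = (q + 1)^2*(q)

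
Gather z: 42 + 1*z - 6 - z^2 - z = 36 - z^2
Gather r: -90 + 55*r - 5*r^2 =-5*r^2 + 55*r - 90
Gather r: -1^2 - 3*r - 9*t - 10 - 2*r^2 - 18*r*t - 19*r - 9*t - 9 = -2*r^2 + r*(-18*t - 22) - 18*t - 20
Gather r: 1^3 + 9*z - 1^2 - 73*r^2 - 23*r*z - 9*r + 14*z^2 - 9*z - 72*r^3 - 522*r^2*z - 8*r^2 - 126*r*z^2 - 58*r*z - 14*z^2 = -72*r^3 + r^2*(-522*z - 81) + r*(-126*z^2 - 81*z - 9)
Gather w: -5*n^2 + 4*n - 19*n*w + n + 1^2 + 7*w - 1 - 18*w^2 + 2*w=-5*n^2 + 5*n - 18*w^2 + w*(9 - 19*n)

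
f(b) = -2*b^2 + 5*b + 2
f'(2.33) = -4.32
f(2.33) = 2.79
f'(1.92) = -2.68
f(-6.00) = -100.00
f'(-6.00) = 29.00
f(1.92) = 4.23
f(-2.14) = -17.86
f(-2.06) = -16.79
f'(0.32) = 3.72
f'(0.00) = 5.00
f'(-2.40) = 14.60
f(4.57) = -16.92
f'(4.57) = -13.28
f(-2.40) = -21.52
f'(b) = 5 - 4*b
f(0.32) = 3.40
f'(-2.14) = 13.56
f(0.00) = 2.00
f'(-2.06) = 13.24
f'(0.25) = 4.00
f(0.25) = 3.12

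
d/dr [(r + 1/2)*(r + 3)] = 2*r + 7/2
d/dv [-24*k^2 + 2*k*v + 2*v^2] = 2*k + 4*v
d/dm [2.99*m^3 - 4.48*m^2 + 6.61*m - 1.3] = 8.97*m^2 - 8.96*m + 6.61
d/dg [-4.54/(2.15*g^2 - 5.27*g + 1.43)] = (19.522*g - 23.9258)/(2.15*g^2 - 5.27*g + 1.43)^2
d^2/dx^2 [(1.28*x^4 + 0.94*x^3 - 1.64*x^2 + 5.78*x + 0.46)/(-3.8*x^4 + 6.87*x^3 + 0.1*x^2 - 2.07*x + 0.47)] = (-1.13686837721616e-13*x^10 - 93.97856*x^9 + 139.1712*x^8 - 1139.76288*x^7 + 2460.142528*x^6 - 1512.260496*x^5 + 204.970848*x^4 - 451.999408*x^3 + 254.95152*x^2 + 9.867168*x - 14.42104)/(54.872*x^12 - 297.6084*x^11 + 533.71266*x^10 - 218.906703*x^9 - 358.64199*x^8 + 361.785969*x^7 - 8.09662900000001*x^6 - 112.369149*x^5 + 41.321628*x^4 + 4.900734*x^3 - 6.107979*x^2 + 1.371789*x - 0.103823)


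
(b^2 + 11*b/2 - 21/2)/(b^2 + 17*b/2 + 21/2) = (2*b - 3)/(2*b + 3)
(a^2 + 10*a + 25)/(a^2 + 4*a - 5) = (a + 5)/(a - 1)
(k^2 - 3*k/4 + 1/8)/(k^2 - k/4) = (k - 1/2)/k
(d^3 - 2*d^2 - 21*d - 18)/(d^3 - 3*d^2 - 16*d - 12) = (d + 3)/(d + 2)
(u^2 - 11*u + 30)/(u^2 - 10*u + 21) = (u^2 - 11*u + 30)/(u^2 - 10*u + 21)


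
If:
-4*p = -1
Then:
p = 1/4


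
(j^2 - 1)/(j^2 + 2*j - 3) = (j + 1)/(j + 3)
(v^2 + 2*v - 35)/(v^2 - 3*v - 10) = (v + 7)/(v + 2)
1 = 1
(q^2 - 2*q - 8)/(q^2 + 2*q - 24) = (q + 2)/(q + 6)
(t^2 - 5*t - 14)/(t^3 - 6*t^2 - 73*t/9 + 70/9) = 9*(t + 2)/(9*t^2 + 9*t - 10)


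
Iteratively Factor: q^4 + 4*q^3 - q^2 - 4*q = (q + 4)*(q^3 - q) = q*(q + 4)*(q^2 - 1) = q*(q + 1)*(q + 4)*(q - 1)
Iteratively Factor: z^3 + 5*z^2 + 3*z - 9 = (z - 1)*(z^2 + 6*z + 9) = (z - 1)*(z + 3)*(z + 3)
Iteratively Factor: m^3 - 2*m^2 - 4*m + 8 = (m - 2)*(m^2 - 4) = (m - 2)^2*(m + 2)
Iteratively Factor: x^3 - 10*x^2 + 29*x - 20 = (x - 4)*(x^2 - 6*x + 5) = (x - 4)*(x - 1)*(x - 5)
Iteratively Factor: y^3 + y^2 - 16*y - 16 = (y + 1)*(y^2 - 16) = (y + 1)*(y + 4)*(y - 4)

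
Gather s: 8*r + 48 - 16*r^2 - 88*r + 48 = -16*r^2 - 80*r + 96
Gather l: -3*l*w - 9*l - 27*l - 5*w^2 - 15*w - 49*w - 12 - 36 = l*(-3*w - 36) - 5*w^2 - 64*w - 48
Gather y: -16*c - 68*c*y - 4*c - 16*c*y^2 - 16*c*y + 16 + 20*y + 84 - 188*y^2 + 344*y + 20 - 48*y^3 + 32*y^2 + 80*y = -20*c - 48*y^3 + y^2*(-16*c - 156) + y*(444 - 84*c) + 120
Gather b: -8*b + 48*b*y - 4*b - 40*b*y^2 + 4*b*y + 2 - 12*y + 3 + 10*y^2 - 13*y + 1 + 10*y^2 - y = b*(-40*y^2 + 52*y - 12) + 20*y^2 - 26*y + 6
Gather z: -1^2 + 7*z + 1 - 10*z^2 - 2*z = -10*z^2 + 5*z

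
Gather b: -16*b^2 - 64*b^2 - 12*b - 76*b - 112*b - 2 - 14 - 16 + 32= -80*b^2 - 200*b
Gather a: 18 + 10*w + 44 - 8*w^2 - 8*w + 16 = -8*w^2 + 2*w + 78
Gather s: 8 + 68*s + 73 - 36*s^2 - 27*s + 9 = -36*s^2 + 41*s + 90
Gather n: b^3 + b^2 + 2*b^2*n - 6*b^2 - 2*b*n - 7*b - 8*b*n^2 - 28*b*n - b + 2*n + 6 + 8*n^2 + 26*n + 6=b^3 - 5*b^2 - 8*b + n^2*(8 - 8*b) + n*(2*b^2 - 30*b + 28) + 12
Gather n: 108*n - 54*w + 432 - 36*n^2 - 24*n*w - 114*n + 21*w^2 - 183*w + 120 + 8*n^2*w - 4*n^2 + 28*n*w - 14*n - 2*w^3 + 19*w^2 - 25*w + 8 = n^2*(8*w - 40) + n*(4*w - 20) - 2*w^3 + 40*w^2 - 262*w + 560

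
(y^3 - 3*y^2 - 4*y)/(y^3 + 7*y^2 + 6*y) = (y - 4)/(y + 6)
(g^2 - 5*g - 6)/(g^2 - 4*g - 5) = (g - 6)/(g - 5)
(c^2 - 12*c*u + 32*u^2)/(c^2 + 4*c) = (c^2 - 12*c*u + 32*u^2)/(c*(c + 4))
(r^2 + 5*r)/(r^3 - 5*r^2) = (r + 5)/(r*(r - 5))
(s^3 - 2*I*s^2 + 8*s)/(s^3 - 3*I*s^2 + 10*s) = (s - 4*I)/(s - 5*I)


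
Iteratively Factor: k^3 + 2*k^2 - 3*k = (k - 1)*(k^2 + 3*k) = k*(k - 1)*(k + 3)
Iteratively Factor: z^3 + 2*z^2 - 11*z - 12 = (z + 4)*(z^2 - 2*z - 3) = (z + 1)*(z + 4)*(z - 3)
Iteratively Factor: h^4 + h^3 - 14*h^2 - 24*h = (h - 4)*(h^3 + 5*h^2 + 6*h) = (h - 4)*(h + 3)*(h^2 + 2*h) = h*(h - 4)*(h + 3)*(h + 2)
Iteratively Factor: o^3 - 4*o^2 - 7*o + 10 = (o - 5)*(o^2 + o - 2) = (o - 5)*(o + 2)*(o - 1)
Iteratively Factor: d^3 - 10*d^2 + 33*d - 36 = (d - 4)*(d^2 - 6*d + 9) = (d - 4)*(d - 3)*(d - 3)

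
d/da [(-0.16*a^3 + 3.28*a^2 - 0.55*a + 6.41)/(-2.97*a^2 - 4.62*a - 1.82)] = (0.4752*a^4 + 1.4784*a^3 - 15.9135*a^2 + 26.1362*a + 30.6152)/(8.8209*a^4 + 27.4428*a^3 + 32.1552*a^2 + 16.8168*a + 3.3124)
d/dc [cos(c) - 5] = -sin(c)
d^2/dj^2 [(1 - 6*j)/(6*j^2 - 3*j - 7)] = 6*(3*(4*j - 1)^2*(6*j - 1) + 4*(9*j - 2)*(-6*j^2 + 3*j + 7))/(-6*j^2 + 3*j + 7)^3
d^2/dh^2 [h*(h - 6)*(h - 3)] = 6*h - 18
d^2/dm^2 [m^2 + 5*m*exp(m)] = 5*m*exp(m) + 10*exp(m) + 2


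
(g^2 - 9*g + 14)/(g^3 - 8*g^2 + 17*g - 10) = (g - 7)/(g^2 - 6*g + 5)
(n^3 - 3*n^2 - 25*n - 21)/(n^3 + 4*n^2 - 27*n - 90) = (n^2 - 6*n - 7)/(n^2 + n - 30)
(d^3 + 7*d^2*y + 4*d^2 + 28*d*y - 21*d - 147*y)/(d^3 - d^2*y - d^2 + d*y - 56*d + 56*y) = (-d^2 - 7*d*y + 3*d + 21*y)/(-d^2 + d*y + 8*d - 8*y)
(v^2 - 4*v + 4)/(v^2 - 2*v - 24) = (-v^2 + 4*v - 4)/(-v^2 + 2*v + 24)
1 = 1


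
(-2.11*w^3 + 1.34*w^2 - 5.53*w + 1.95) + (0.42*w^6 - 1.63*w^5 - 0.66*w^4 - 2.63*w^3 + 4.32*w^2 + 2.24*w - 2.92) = 0.42*w^6 - 1.63*w^5 - 0.66*w^4 - 4.74*w^3 + 5.66*w^2 - 3.29*w - 0.97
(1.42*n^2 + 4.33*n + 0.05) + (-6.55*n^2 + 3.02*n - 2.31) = -5.13*n^2 + 7.35*n - 2.26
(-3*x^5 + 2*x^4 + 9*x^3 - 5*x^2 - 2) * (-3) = 9*x^5 - 6*x^4 - 27*x^3 + 15*x^2 + 6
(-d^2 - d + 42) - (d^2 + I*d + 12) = -2*d^2 - d - I*d + 30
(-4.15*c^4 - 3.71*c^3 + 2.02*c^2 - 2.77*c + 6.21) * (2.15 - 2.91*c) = 12.0765*c^5 + 1.8736*c^4 - 13.8547*c^3 + 12.4037*c^2 - 24.0266*c + 13.3515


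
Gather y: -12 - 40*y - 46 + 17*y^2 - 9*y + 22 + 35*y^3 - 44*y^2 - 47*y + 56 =35*y^3 - 27*y^2 - 96*y + 20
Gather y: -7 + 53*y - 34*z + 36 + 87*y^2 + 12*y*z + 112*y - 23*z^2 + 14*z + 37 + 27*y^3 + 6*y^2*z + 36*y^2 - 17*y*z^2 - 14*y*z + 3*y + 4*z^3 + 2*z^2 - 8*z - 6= 27*y^3 + y^2*(6*z + 123) + y*(-17*z^2 - 2*z + 168) + 4*z^3 - 21*z^2 - 28*z + 60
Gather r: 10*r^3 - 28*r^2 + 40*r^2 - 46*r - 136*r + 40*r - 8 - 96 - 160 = 10*r^3 + 12*r^2 - 142*r - 264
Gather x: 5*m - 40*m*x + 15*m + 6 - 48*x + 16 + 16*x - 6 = 20*m + x*(-40*m - 32) + 16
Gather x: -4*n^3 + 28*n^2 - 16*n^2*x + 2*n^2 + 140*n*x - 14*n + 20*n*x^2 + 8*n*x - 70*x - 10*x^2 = -4*n^3 + 30*n^2 - 14*n + x^2*(20*n - 10) + x*(-16*n^2 + 148*n - 70)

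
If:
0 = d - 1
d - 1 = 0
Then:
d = 1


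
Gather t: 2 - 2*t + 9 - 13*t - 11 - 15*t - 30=-30*t - 30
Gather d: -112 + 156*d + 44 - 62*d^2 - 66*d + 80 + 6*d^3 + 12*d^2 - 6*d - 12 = 6*d^3 - 50*d^2 + 84*d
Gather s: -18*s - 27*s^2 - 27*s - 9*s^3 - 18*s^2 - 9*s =-9*s^3 - 45*s^2 - 54*s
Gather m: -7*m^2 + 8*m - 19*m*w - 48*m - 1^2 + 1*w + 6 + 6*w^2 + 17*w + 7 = -7*m^2 + m*(-19*w - 40) + 6*w^2 + 18*w + 12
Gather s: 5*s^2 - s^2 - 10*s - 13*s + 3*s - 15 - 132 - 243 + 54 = 4*s^2 - 20*s - 336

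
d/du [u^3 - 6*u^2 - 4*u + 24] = 3*u^2 - 12*u - 4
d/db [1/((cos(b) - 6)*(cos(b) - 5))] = (2*cos(b) - 11)*sin(b)/((cos(b) - 6)^2*(cos(b) - 5)^2)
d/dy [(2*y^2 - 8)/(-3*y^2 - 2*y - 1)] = 4*(-y^2 - 13*y - 4)/(9*y^4 + 12*y^3 + 10*y^2 + 4*y + 1)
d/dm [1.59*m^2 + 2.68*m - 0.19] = 3.18*m + 2.68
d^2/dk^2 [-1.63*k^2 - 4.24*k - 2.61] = -3.26000000000000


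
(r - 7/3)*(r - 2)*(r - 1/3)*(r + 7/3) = r^4 - 7*r^3/3 - 43*r^2/9 + 343*r/27 - 98/27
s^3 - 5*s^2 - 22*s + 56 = (s - 7)*(s - 2)*(s + 4)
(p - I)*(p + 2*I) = p^2 + I*p + 2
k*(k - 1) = k^2 - k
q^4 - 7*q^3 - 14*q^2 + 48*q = q*(q - 8)*(q - 2)*(q + 3)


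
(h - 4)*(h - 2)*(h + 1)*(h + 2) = h^4 - 3*h^3 - 8*h^2 + 12*h + 16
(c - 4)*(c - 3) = c^2 - 7*c + 12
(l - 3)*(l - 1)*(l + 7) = l^3 + 3*l^2 - 25*l + 21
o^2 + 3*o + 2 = (o + 1)*(o + 2)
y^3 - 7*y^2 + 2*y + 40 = (y - 5)*(y - 4)*(y + 2)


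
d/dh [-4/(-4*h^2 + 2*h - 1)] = 8*(1 - 4*h)/(4*h^2 - 2*h + 1)^2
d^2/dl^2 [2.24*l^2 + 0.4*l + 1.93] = 4.48000000000000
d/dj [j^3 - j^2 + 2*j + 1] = 3*j^2 - 2*j + 2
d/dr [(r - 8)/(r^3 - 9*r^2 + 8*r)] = (1 - 2*r)/(r^2*(r^2 - 2*r + 1))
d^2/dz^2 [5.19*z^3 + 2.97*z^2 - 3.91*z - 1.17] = 31.14*z + 5.94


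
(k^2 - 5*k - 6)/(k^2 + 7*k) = (k^2 - 5*k - 6)/(k*(k + 7))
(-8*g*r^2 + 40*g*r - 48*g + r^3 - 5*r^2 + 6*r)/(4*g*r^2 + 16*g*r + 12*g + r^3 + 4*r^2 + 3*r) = (-8*g*r^2 + 40*g*r - 48*g + r^3 - 5*r^2 + 6*r)/(4*g*r^2 + 16*g*r + 12*g + r^3 + 4*r^2 + 3*r)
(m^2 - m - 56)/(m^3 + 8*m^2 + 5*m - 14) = (m - 8)/(m^2 + m - 2)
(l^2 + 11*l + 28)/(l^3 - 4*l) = (l^2 + 11*l + 28)/(l*(l^2 - 4))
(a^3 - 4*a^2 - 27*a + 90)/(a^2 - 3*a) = a - 1 - 30/a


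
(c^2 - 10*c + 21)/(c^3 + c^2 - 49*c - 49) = (c - 3)/(c^2 + 8*c + 7)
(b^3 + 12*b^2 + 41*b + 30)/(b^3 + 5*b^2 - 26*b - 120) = (b^2 + 6*b + 5)/(b^2 - b - 20)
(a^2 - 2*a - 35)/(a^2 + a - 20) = (a - 7)/(a - 4)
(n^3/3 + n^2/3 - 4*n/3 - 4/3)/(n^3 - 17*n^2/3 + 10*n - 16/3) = (n^2 + 3*n + 2)/(3*n^2 - 11*n + 8)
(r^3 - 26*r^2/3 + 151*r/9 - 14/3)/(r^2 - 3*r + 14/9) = (3*r^2 - 19*r + 6)/(3*r - 2)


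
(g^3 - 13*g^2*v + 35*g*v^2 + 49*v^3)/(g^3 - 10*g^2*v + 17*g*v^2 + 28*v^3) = (-g + 7*v)/(-g + 4*v)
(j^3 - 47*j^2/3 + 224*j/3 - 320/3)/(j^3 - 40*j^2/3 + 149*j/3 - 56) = (3*j^2 - 23*j + 40)/(3*j^2 - 16*j + 21)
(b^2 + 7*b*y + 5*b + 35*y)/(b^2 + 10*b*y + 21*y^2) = (b + 5)/(b + 3*y)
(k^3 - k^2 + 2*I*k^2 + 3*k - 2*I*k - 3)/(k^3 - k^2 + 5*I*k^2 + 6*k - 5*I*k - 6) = (k + 3*I)/(k + 6*I)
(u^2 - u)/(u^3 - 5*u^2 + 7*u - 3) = u/(u^2 - 4*u + 3)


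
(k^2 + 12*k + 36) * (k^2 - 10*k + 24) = k^4 + 2*k^3 - 60*k^2 - 72*k + 864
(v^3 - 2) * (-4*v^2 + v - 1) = -4*v^5 + v^4 - v^3 + 8*v^2 - 2*v + 2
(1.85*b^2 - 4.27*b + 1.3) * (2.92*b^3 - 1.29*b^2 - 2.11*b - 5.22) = 5.402*b^5 - 14.8549*b^4 + 5.4008*b^3 - 2.3243*b^2 + 19.5464*b - 6.786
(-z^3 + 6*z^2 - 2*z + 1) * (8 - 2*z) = 2*z^4 - 20*z^3 + 52*z^2 - 18*z + 8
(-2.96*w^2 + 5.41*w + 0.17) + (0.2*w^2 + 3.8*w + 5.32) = -2.76*w^2 + 9.21*w + 5.49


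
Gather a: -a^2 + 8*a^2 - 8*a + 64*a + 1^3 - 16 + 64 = 7*a^2 + 56*a + 49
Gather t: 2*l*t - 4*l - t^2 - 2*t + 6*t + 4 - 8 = -4*l - t^2 + t*(2*l + 4) - 4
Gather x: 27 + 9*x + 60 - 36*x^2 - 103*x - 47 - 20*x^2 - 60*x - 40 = -56*x^2 - 154*x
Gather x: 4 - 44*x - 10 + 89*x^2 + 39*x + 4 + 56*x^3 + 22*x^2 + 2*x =56*x^3 + 111*x^2 - 3*x - 2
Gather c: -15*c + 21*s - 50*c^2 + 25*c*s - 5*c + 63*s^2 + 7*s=-50*c^2 + c*(25*s - 20) + 63*s^2 + 28*s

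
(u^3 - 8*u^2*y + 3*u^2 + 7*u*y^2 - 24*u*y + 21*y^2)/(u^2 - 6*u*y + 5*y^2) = (-u^2 + 7*u*y - 3*u + 21*y)/(-u + 5*y)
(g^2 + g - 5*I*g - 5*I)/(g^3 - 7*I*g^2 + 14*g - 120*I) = (g + 1)/(g^2 - 2*I*g + 24)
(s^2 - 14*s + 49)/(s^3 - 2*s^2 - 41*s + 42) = (s - 7)/(s^2 + 5*s - 6)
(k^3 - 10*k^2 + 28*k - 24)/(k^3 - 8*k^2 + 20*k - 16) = (k - 6)/(k - 4)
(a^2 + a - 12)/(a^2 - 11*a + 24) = (a + 4)/(a - 8)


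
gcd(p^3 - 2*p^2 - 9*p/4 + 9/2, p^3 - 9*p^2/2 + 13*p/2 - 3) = p^2 - 7*p/2 + 3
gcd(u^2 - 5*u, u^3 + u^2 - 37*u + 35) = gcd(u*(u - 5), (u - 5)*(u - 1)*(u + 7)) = u - 5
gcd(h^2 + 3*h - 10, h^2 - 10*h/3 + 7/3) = 1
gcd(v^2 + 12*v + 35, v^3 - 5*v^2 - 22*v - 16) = 1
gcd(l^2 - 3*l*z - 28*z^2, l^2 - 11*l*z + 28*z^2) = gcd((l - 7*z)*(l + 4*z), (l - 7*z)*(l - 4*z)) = -l + 7*z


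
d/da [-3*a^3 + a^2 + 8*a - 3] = -9*a^2 + 2*a + 8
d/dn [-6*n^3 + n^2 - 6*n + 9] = -18*n^2 + 2*n - 6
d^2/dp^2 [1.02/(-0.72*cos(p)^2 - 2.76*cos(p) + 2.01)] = (2.115072*(1 - cos(p)^2)^2 + 6.080832*cos(p)^3 + 14.732064*cos(p)^2 - 6.503112*cos(p) - 20.607264)/(0.72*cos(p)^2 + 2.76*cos(p) - 2.01)^3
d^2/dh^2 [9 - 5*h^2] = -10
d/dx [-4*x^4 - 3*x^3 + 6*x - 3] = -16*x^3 - 9*x^2 + 6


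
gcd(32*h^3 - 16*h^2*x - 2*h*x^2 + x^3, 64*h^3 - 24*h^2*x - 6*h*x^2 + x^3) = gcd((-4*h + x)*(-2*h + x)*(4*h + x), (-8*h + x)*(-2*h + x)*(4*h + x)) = -8*h^2 + 2*h*x + x^2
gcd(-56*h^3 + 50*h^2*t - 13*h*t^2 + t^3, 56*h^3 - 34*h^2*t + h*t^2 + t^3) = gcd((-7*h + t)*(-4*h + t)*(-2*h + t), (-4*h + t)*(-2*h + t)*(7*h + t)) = 8*h^2 - 6*h*t + t^2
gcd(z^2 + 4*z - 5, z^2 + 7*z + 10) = z + 5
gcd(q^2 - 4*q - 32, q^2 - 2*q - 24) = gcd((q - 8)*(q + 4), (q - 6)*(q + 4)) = q + 4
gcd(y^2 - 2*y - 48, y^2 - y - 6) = 1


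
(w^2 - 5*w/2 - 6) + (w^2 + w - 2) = 2*w^2 - 3*w/2 - 8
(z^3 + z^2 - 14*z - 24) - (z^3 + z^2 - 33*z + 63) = 19*z - 87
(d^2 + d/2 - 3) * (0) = 0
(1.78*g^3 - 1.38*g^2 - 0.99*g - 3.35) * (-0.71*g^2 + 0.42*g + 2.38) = -1.2638*g^5 + 1.7274*g^4 + 4.3597*g^3 - 1.3217*g^2 - 3.7632*g - 7.973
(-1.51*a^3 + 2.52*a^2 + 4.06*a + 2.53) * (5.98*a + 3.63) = -9.0298*a^4 + 9.5883*a^3 + 33.4264*a^2 + 29.8672*a + 9.1839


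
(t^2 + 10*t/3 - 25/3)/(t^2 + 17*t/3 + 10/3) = (3*t - 5)/(3*t + 2)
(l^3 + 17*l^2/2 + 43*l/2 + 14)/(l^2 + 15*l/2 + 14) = l + 1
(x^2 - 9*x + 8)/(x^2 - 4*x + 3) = (x - 8)/(x - 3)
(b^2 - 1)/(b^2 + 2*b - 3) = (b + 1)/(b + 3)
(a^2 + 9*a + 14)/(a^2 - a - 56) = (a + 2)/(a - 8)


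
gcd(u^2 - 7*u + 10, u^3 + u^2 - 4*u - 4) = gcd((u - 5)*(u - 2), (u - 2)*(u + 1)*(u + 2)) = u - 2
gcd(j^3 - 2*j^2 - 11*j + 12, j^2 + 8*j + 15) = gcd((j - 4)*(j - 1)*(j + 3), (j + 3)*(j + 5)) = j + 3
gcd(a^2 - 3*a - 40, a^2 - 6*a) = 1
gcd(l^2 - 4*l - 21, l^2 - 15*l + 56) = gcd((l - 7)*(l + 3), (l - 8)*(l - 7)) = l - 7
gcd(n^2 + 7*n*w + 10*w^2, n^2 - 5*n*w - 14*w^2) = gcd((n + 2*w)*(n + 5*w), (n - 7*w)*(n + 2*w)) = n + 2*w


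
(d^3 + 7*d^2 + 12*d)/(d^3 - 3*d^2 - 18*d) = (d + 4)/(d - 6)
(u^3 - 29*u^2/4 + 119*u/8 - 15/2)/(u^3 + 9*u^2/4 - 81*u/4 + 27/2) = (u^2 - 13*u/2 + 10)/(u^2 + 3*u - 18)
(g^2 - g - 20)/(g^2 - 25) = (g + 4)/(g + 5)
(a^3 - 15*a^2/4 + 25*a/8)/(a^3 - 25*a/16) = 2*(2*a - 5)/(4*a + 5)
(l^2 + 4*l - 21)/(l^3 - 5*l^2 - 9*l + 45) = (l + 7)/(l^2 - 2*l - 15)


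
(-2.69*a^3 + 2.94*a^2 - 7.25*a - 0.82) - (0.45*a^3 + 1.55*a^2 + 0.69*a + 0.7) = -3.14*a^3 + 1.39*a^2 - 7.94*a - 1.52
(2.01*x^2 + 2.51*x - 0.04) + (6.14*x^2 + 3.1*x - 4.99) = 8.15*x^2 + 5.61*x - 5.03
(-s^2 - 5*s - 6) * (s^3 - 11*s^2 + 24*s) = -s^5 + 6*s^4 + 25*s^3 - 54*s^2 - 144*s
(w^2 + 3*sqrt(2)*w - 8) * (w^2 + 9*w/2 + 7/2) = w^4 + 3*sqrt(2)*w^3 + 9*w^3/2 - 9*w^2/2 + 27*sqrt(2)*w^2/2 - 36*w + 21*sqrt(2)*w/2 - 28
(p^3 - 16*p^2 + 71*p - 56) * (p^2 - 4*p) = p^5 - 20*p^4 + 135*p^3 - 340*p^2 + 224*p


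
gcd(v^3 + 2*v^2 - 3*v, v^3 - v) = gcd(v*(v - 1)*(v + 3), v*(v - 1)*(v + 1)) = v^2 - v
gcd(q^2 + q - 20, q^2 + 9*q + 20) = q + 5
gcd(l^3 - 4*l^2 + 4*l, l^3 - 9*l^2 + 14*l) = l^2 - 2*l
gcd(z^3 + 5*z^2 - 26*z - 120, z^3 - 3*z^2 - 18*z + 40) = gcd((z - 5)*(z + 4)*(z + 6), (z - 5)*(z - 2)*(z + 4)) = z^2 - z - 20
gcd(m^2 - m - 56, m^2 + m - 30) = 1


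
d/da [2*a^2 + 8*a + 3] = 4*a + 8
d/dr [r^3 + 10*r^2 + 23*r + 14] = 3*r^2 + 20*r + 23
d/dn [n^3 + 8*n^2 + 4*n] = 3*n^2 + 16*n + 4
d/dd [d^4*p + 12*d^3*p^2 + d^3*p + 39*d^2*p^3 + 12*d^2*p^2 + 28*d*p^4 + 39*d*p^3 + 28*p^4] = p*(4*d^3 + 36*d^2*p + 3*d^2 + 78*d*p^2 + 24*d*p + 28*p^3 + 39*p^2)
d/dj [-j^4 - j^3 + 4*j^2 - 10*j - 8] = -4*j^3 - 3*j^2 + 8*j - 10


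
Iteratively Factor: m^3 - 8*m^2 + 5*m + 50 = (m + 2)*(m^2 - 10*m + 25) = (m - 5)*(m + 2)*(m - 5)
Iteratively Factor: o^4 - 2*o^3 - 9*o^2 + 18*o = (o)*(o^3 - 2*o^2 - 9*o + 18) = o*(o + 3)*(o^2 - 5*o + 6) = o*(o - 3)*(o + 3)*(o - 2)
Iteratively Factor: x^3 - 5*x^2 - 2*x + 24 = (x - 3)*(x^2 - 2*x - 8) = (x - 3)*(x + 2)*(x - 4)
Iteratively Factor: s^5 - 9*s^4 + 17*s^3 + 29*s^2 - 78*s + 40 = (s - 1)*(s^4 - 8*s^3 + 9*s^2 + 38*s - 40) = (s - 5)*(s - 1)*(s^3 - 3*s^2 - 6*s + 8) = (s - 5)*(s - 1)*(s + 2)*(s^2 - 5*s + 4) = (s - 5)*(s - 1)^2*(s + 2)*(s - 4)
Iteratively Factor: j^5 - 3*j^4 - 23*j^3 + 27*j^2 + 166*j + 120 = (j + 2)*(j^4 - 5*j^3 - 13*j^2 + 53*j + 60) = (j - 5)*(j + 2)*(j^3 - 13*j - 12) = (j - 5)*(j + 2)*(j + 3)*(j^2 - 3*j - 4) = (j - 5)*(j + 1)*(j + 2)*(j + 3)*(j - 4)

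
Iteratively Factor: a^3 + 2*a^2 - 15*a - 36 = (a - 4)*(a^2 + 6*a + 9) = (a - 4)*(a + 3)*(a + 3)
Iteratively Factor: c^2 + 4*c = (c + 4)*(c)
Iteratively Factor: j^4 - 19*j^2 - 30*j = (j - 5)*(j^3 + 5*j^2 + 6*j) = (j - 5)*(j + 2)*(j^2 + 3*j) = (j - 5)*(j + 2)*(j + 3)*(j)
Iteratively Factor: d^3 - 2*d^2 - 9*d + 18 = (d - 3)*(d^2 + d - 6) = (d - 3)*(d - 2)*(d + 3)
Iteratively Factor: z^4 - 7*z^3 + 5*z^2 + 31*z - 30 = (z - 3)*(z^3 - 4*z^2 - 7*z + 10) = (z - 3)*(z + 2)*(z^2 - 6*z + 5) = (z - 5)*(z - 3)*(z + 2)*(z - 1)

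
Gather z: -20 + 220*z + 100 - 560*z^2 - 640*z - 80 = -560*z^2 - 420*z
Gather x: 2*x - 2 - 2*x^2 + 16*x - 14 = -2*x^2 + 18*x - 16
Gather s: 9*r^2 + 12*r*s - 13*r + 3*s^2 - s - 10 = 9*r^2 - 13*r + 3*s^2 + s*(12*r - 1) - 10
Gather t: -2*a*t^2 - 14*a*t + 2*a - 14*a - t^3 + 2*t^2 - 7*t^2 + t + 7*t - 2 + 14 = -12*a - t^3 + t^2*(-2*a - 5) + t*(8 - 14*a) + 12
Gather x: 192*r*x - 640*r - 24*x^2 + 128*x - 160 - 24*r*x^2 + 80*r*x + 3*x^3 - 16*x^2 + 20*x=-640*r + 3*x^3 + x^2*(-24*r - 40) + x*(272*r + 148) - 160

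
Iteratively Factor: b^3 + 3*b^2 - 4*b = (b)*(b^2 + 3*b - 4) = b*(b - 1)*(b + 4)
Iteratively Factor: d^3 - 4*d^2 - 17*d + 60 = (d + 4)*(d^2 - 8*d + 15) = (d - 5)*(d + 4)*(d - 3)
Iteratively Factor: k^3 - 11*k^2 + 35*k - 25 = (k - 5)*(k^2 - 6*k + 5) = (k - 5)*(k - 1)*(k - 5)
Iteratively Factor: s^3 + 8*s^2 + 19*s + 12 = (s + 3)*(s^2 + 5*s + 4) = (s + 3)*(s + 4)*(s + 1)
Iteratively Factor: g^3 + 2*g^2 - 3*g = (g - 1)*(g^2 + 3*g) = g*(g - 1)*(g + 3)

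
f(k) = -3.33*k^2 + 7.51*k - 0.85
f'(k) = 7.51 - 6.66*k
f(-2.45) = -39.24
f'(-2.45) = 23.83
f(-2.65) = -44.14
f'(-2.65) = 25.16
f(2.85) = -6.49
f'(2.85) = -11.47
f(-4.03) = -85.20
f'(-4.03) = 34.35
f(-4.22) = -91.84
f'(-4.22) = 35.62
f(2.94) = -7.55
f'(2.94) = -12.07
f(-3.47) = -67.01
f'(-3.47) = 30.62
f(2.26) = -0.89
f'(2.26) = -7.54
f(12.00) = -390.25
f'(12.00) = -72.41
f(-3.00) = -53.35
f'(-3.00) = 27.49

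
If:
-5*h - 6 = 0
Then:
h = -6/5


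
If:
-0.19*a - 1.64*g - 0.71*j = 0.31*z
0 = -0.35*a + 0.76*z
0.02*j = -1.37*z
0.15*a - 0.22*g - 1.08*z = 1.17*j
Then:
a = 0.00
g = 0.00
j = 0.00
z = 0.00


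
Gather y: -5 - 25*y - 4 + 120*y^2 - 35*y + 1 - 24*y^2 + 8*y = 96*y^2 - 52*y - 8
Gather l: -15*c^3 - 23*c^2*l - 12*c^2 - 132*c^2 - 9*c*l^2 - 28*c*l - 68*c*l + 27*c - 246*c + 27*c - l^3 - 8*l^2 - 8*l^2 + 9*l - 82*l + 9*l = -15*c^3 - 144*c^2 - 192*c - l^3 + l^2*(-9*c - 16) + l*(-23*c^2 - 96*c - 64)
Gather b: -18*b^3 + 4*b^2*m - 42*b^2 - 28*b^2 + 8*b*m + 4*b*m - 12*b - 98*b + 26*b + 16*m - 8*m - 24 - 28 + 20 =-18*b^3 + b^2*(4*m - 70) + b*(12*m - 84) + 8*m - 32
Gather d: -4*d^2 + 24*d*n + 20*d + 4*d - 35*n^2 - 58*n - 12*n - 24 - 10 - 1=-4*d^2 + d*(24*n + 24) - 35*n^2 - 70*n - 35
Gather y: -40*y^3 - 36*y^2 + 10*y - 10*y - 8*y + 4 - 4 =-40*y^3 - 36*y^2 - 8*y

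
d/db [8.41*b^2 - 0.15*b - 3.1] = 16.82*b - 0.15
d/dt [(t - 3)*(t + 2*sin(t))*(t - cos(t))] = (t - 3)*(t + 2*sin(t))*(sin(t) + 1) + (t - 3)*(t - cos(t))*(2*cos(t) + 1) + (t + 2*sin(t))*(t - cos(t))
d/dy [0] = 0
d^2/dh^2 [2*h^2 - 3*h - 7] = 4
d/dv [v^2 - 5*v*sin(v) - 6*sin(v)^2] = -5*v*cos(v) + 2*v - 5*sin(v) - 6*sin(2*v)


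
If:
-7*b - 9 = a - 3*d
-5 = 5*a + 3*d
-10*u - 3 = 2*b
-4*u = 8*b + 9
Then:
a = -77/72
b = -13/12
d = 25/216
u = -1/12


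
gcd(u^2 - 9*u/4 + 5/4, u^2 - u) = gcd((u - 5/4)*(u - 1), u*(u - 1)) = u - 1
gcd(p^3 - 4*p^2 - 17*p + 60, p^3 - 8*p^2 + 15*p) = p^2 - 8*p + 15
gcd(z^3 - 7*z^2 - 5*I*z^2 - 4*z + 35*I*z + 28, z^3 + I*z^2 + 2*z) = z - I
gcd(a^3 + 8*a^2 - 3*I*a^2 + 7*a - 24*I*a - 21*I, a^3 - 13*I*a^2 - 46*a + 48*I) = a - 3*I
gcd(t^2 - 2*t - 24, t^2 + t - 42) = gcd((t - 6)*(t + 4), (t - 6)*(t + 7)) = t - 6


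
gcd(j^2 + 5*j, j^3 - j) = j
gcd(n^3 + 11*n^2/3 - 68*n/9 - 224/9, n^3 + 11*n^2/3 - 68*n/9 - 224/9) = n^3 + 11*n^2/3 - 68*n/9 - 224/9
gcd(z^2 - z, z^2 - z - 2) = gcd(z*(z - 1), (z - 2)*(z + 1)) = 1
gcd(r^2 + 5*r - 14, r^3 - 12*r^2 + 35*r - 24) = 1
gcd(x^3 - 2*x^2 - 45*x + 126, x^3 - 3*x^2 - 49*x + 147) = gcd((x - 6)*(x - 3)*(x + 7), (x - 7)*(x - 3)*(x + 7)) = x^2 + 4*x - 21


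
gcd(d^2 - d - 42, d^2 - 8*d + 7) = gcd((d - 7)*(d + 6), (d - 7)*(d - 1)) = d - 7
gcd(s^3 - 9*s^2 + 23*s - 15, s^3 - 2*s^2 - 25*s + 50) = s - 5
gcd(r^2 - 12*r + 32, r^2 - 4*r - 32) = r - 8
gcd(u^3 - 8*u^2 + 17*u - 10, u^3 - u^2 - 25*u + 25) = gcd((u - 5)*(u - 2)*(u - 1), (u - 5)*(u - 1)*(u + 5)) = u^2 - 6*u + 5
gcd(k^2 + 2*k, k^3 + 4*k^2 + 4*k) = k^2 + 2*k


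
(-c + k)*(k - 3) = -c*k + 3*c + k^2 - 3*k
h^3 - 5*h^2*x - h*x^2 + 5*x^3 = (h - 5*x)*(h - x)*(h + x)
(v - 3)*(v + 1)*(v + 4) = v^3 + 2*v^2 - 11*v - 12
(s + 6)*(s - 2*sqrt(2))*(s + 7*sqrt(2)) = s^3 + 6*s^2 + 5*sqrt(2)*s^2 - 28*s + 30*sqrt(2)*s - 168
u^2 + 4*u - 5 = (u - 1)*(u + 5)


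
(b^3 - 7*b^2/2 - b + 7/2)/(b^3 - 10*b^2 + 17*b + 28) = (2*b^2 - 9*b + 7)/(2*(b^2 - 11*b + 28))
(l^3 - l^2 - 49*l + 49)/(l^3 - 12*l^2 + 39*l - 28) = (l + 7)/(l - 4)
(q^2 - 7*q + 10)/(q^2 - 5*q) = (q - 2)/q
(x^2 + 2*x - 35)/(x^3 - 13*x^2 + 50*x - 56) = (x^2 + 2*x - 35)/(x^3 - 13*x^2 + 50*x - 56)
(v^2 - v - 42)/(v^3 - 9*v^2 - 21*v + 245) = (v + 6)/(v^2 - 2*v - 35)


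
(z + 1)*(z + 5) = z^2 + 6*z + 5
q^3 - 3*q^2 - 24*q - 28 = (q - 7)*(q + 2)^2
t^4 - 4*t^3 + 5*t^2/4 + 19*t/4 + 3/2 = (t - 3)*(t - 2)*(t + 1/2)^2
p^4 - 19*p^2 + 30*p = p*(p - 3)*(p - 2)*(p + 5)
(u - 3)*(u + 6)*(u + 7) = u^3 + 10*u^2 + 3*u - 126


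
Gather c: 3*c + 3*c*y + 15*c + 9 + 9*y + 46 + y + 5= c*(3*y + 18) + 10*y + 60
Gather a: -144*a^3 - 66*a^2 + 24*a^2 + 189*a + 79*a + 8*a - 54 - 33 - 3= -144*a^3 - 42*a^2 + 276*a - 90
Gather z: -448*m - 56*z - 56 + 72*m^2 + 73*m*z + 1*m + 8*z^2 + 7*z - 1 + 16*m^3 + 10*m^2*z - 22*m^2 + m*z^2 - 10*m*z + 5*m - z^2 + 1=16*m^3 + 50*m^2 - 442*m + z^2*(m + 7) + z*(10*m^2 + 63*m - 49) - 56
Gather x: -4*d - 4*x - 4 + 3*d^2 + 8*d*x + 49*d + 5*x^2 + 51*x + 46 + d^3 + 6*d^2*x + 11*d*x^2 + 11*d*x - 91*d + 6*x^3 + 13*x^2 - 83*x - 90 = d^3 + 3*d^2 - 46*d + 6*x^3 + x^2*(11*d + 18) + x*(6*d^2 + 19*d - 36) - 48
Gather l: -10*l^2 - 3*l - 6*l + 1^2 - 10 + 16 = -10*l^2 - 9*l + 7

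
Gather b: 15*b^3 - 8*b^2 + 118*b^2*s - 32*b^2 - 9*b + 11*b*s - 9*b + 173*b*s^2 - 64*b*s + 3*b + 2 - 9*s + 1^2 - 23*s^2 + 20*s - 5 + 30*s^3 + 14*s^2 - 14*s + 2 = 15*b^3 + b^2*(118*s - 40) + b*(173*s^2 - 53*s - 15) + 30*s^3 - 9*s^2 - 3*s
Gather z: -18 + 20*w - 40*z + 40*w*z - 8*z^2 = 20*w - 8*z^2 + z*(40*w - 40) - 18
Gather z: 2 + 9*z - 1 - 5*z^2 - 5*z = -5*z^2 + 4*z + 1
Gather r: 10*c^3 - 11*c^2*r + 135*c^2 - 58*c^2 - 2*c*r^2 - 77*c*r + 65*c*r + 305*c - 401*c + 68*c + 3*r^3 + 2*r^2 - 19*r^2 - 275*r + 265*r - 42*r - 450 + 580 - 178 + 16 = 10*c^3 + 77*c^2 - 28*c + 3*r^3 + r^2*(-2*c - 17) + r*(-11*c^2 - 12*c - 52) - 32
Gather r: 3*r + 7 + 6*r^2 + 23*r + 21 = 6*r^2 + 26*r + 28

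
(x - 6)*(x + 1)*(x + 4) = x^3 - x^2 - 26*x - 24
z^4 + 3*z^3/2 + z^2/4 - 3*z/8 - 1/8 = (z - 1/2)*(z + 1/2)^2*(z + 1)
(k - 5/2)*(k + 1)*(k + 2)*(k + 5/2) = k^4 + 3*k^3 - 17*k^2/4 - 75*k/4 - 25/2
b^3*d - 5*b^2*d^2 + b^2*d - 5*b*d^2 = b*(b - 5*d)*(b*d + d)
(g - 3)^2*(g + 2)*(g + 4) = g^4 - 19*g^2 + 6*g + 72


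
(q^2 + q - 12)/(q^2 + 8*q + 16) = (q - 3)/(q + 4)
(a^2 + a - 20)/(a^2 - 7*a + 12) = (a + 5)/(a - 3)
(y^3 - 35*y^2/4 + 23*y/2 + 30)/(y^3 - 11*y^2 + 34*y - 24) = (y + 5/4)/(y - 1)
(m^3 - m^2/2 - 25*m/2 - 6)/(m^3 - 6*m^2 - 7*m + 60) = (m + 1/2)/(m - 5)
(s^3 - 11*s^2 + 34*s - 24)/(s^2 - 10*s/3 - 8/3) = 3*(s^2 - 7*s + 6)/(3*s + 2)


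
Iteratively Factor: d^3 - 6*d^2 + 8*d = (d)*(d^2 - 6*d + 8) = d*(d - 2)*(d - 4)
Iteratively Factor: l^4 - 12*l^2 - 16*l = (l - 4)*(l^3 + 4*l^2 + 4*l) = l*(l - 4)*(l^2 + 4*l + 4) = l*(l - 4)*(l + 2)*(l + 2)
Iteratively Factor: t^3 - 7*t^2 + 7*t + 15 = (t - 5)*(t^2 - 2*t - 3) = (t - 5)*(t - 3)*(t + 1)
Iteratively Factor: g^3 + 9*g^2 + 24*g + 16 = (g + 1)*(g^2 + 8*g + 16) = (g + 1)*(g + 4)*(g + 4)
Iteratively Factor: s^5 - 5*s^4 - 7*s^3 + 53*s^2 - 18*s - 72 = (s - 3)*(s^4 - 2*s^3 - 13*s^2 + 14*s + 24) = (s - 4)*(s - 3)*(s^3 + 2*s^2 - 5*s - 6) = (s - 4)*(s - 3)*(s + 3)*(s^2 - s - 2) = (s - 4)*(s - 3)*(s + 1)*(s + 3)*(s - 2)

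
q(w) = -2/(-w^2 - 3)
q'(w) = -4*w/(-w^2 - 3)^2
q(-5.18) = 0.07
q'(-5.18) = 0.02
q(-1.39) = 0.41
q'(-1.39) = 0.23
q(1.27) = 0.43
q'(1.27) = -0.24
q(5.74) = 0.06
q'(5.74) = -0.02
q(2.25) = 0.25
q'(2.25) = -0.14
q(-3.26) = 0.15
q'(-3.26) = 0.07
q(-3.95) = 0.11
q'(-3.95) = 0.05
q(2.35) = 0.23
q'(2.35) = -0.13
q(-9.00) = 0.02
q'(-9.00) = 0.01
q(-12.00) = 0.01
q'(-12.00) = 0.00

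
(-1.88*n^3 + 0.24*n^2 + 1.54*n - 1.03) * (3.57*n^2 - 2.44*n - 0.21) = -6.7116*n^5 + 5.444*n^4 + 5.307*n^3 - 7.4851*n^2 + 2.1898*n + 0.2163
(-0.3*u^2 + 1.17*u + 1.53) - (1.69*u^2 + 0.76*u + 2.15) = -1.99*u^2 + 0.41*u - 0.62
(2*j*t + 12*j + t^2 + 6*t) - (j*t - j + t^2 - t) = j*t + 13*j + 7*t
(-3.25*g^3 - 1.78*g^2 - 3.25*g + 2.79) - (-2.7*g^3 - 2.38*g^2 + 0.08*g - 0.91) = -0.55*g^3 + 0.6*g^2 - 3.33*g + 3.7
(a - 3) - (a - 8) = 5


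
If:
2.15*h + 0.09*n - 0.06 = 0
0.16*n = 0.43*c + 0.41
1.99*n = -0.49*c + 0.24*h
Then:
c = -0.87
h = 0.02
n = 0.22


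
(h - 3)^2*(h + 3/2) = h^3 - 9*h^2/2 + 27/2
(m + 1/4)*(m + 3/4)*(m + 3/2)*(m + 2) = m^4 + 9*m^3/2 + 107*m^2/16 + 117*m/32 + 9/16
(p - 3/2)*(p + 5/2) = p^2 + p - 15/4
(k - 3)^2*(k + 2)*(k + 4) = k^4 - 19*k^2 + 6*k + 72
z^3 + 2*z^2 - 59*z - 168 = (z - 8)*(z + 3)*(z + 7)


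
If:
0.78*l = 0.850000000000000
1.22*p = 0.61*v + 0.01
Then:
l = 1.09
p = 0.5*v + 0.00819672131147541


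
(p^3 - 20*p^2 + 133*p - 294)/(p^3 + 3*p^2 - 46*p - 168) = (p^2 - 13*p + 42)/(p^2 + 10*p + 24)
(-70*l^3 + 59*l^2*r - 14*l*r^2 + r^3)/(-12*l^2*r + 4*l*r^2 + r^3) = (35*l^2 - 12*l*r + r^2)/(r*(6*l + r))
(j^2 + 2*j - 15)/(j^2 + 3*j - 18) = (j + 5)/(j + 6)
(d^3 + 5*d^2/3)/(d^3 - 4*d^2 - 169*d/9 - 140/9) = 3*d^2/(3*d^2 - 17*d - 28)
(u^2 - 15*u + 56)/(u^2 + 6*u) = (u^2 - 15*u + 56)/(u*(u + 6))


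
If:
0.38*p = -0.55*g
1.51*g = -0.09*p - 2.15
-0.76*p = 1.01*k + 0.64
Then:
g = -1.56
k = -2.33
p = 2.26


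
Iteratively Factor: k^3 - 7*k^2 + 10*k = (k)*(k^2 - 7*k + 10) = k*(k - 2)*(k - 5)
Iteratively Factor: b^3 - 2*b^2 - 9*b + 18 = (b + 3)*(b^2 - 5*b + 6) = (b - 2)*(b + 3)*(b - 3)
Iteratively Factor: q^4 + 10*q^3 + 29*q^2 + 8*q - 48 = (q + 4)*(q^3 + 6*q^2 + 5*q - 12) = (q + 4)^2*(q^2 + 2*q - 3) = (q - 1)*(q + 4)^2*(q + 3)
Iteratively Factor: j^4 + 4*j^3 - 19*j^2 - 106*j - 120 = (j + 3)*(j^3 + j^2 - 22*j - 40) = (j + 2)*(j + 3)*(j^2 - j - 20) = (j + 2)*(j + 3)*(j + 4)*(j - 5)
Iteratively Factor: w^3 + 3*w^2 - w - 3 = (w + 1)*(w^2 + 2*w - 3) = (w + 1)*(w + 3)*(w - 1)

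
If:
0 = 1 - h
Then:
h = 1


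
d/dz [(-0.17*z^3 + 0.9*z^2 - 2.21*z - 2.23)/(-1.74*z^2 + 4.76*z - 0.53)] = (0.2958*z^4 - 1.6184*z^3 + 0.7089*z^2 - 8.7144*z + 11.7861)/(3.0276*z^4 - 16.5648*z^3 + 24.502*z^2 - 5.0456*z + 0.2809)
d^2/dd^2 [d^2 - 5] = 2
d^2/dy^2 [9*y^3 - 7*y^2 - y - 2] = 54*y - 14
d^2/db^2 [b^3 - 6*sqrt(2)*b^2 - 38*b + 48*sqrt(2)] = 6*b - 12*sqrt(2)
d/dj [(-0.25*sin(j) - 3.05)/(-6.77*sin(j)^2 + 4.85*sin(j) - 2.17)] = (-1.6925*sin(j)^2 - 41.297*sin(j) + 15.335)*cos(j)/(45.8329*sin(j)^4 - 65.669*sin(j)^3 + 52.9043*sin(j)^2 - 21.049*sin(j) + 4.7089)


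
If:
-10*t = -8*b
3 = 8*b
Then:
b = 3/8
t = 3/10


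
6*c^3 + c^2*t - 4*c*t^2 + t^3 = (-3*c + t)*(-2*c + t)*(c + t)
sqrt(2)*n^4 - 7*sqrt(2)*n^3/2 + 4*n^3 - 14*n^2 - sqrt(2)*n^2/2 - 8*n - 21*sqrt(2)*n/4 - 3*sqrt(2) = (n - 4)*(n + sqrt(2)/2)*(n + 3*sqrt(2)/2)*(sqrt(2)*n + sqrt(2)/2)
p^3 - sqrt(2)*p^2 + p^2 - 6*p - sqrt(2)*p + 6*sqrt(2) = (p - 2)*(p + 3)*(p - sqrt(2))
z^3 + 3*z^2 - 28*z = z*(z - 4)*(z + 7)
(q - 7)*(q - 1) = q^2 - 8*q + 7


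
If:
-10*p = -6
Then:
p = 3/5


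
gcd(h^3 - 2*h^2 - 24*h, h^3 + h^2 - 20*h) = h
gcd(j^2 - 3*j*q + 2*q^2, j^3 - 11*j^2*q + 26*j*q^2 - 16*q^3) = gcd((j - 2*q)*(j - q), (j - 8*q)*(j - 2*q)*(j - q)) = j^2 - 3*j*q + 2*q^2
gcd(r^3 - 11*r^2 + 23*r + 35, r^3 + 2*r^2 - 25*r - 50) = r - 5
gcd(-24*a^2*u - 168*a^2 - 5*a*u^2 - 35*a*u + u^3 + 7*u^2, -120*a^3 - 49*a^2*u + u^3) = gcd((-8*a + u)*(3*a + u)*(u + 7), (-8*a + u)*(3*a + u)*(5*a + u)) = -24*a^2 - 5*a*u + u^2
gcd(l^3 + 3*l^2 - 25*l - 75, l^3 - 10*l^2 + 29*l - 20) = l - 5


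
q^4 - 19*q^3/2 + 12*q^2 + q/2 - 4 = (q - 8)*(q - 1)^2*(q + 1/2)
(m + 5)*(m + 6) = m^2 + 11*m + 30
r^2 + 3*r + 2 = (r + 1)*(r + 2)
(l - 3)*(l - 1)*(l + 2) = l^3 - 2*l^2 - 5*l + 6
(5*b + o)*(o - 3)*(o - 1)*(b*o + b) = 5*b^2*o^3 - 15*b^2*o^2 - 5*b^2*o + 15*b^2 + b*o^4 - 3*b*o^3 - b*o^2 + 3*b*o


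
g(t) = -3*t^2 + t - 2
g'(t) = 1 - 6*t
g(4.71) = -63.84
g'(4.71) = -27.26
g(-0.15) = -2.22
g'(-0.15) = 1.90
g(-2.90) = -30.13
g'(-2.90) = 18.40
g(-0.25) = -2.44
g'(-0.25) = 2.50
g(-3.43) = -40.72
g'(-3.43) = 21.58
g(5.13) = -75.82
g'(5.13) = -29.78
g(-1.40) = -9.28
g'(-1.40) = 9.40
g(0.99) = -3.95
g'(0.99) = -4.94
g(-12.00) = -446.00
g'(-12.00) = 73.00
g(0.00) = -2.00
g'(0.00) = 1.00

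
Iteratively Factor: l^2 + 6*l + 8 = (l + 4)*(l + 2)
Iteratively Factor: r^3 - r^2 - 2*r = (r + 1)*(r^2 - 2*r) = (r - 2)*(r + 1)*(r)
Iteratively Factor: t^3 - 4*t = (t - 2)*(t^2 + 2*t) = (t - 2)*(t + 2)*(t)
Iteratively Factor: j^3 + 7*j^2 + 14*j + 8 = (j + 1)*(j^2 + 6*j + 8) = (j + 1)*(j + 2)*(j + 4)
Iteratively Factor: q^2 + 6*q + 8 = (q + 4)*(q + 2)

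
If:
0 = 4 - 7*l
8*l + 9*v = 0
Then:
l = 4/7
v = -32/63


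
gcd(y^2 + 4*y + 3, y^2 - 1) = y + 1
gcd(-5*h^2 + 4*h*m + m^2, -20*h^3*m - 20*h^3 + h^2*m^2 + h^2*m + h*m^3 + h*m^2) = 5*h + m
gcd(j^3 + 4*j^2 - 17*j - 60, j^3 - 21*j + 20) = j^2 + j - 20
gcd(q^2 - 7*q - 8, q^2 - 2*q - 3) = q + 1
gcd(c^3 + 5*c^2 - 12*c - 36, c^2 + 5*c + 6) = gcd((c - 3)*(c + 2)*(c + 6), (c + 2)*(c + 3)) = c + 2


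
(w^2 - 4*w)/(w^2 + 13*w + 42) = w*(w - 4)/(w^2 + 13*w + 42)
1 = 1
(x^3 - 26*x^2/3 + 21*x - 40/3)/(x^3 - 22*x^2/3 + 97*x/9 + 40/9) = 3*(x - 1)/(3*x + 1)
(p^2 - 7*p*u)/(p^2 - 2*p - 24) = p*(-p + 7*u)/(-p^2 + 2*p + 24)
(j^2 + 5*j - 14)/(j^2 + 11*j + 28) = (j - 2)/(j + 4)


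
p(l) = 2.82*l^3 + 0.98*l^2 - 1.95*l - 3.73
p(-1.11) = -4.21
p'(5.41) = 256.26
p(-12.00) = -4712.17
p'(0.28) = -0.74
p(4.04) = 190.34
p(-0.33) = -3.08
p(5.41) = 460.92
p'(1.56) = 21.70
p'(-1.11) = 6.30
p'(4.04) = 144.05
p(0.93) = -2.43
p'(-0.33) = -1.68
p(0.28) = -4.14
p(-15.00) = -9271.48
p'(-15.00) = 1872.15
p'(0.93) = 7.19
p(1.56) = 6.32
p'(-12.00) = 1192.77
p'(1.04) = 9.24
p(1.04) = -1.53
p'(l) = 8.46*l^2 + 1.96*l - 1.95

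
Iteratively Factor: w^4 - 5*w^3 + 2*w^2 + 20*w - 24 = (w - 2)*(w^3 - 3*w^2 - 4*w + 12) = (w - 3)*(w - 2)*(w^2 - 4) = (w - 3)*(w - 2)*(w + 2)*(w - 2)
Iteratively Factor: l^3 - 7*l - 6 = (l - 3)*(l^2 + 3*l + 2) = (l - 3)*(l + 2)*(l + 1)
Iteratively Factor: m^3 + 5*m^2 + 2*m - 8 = (m - 1)*(m^2 + 6*m + 8) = (m - 1)*(m + 4)*(m + 2)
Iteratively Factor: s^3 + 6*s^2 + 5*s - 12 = (s + 4)*(s^2 + 2*s - 3) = (s - 1)*(s + 4)*(s + 3)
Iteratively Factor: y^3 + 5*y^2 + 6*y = (y + 3)*(y^2 + 2*y) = y*(y + 3)*(y + 2)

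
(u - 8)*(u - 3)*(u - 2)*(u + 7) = u^4 - 6*u^3 - 45*u^2 + 274*u - 336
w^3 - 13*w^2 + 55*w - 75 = (w - 5)^2*(w - 3)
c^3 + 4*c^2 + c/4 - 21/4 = (c - 1)*(c + 3/2)*(c + 7/2)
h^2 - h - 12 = (h - 4)*(h + 3)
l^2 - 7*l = l*(l - 7)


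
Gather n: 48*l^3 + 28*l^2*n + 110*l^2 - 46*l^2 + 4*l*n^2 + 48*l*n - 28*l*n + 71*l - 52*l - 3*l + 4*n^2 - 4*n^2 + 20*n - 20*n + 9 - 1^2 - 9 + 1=48*l^3 + 64*l^2 + 4*l*n^2 + 16*l + n*(28*l^2 + 20*l)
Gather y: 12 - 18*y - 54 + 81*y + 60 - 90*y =18 - 27*y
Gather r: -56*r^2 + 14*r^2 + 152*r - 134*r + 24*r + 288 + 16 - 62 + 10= -42*r^2 + 42*r + 252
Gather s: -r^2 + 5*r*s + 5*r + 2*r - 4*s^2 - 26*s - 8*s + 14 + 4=-r^2 + 7*r - 4*s^2 + s*(5*r - 34) + 18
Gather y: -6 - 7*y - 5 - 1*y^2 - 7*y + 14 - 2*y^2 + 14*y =3 - 3*y^2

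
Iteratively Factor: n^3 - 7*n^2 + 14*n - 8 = (n - 2)*(n^2 - 5*n + 4) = (n - 2)*(n - 1)*(n - 4)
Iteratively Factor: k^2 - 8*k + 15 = (k - 5)*(k - 3)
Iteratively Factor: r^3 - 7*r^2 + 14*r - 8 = (r - 2)*(r^2 - 5*r + 4) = (r - 2)*(r - 1)*(r - 4)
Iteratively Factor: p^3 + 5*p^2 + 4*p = (p + 4)*(p^2 + p) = p*(p + 4)*(p + 1)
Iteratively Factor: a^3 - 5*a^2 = (a - 5)*(a^2) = a*(a - 5)*(a)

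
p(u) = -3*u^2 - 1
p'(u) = -6*u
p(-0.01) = -1.00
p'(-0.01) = 0.06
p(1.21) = -5.39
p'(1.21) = -7.26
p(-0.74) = -2.64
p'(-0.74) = 4.44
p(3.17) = -31.15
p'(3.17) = -19.02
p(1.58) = -8.49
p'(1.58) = -9.48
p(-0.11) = -1.04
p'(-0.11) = 0.66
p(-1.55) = -8.21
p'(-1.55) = 9.30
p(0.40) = -1.48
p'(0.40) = -2.40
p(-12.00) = -433.00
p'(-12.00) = 72.00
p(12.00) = -433.00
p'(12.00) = -72.00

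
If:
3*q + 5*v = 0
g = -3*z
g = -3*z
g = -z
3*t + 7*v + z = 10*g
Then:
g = 0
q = -5*v/3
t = -7*v/3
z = 0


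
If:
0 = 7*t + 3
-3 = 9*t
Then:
No Solution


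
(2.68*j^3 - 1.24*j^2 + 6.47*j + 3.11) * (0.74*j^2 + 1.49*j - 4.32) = 1.9832*j^5 + 3.0756*j^4 - 8.6374*j^3 + 17.2985*j^2 - 23.3165*j - 13.4352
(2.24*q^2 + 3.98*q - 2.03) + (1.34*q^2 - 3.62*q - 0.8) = 3.58*q^2 + 0.36*q - 2.83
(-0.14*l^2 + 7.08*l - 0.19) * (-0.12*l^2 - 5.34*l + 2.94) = 0.0168*l^4 - 0.102*l^3 - 38.196*l^2 + 21.8298*l - 0.5586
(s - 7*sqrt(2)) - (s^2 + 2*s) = -s^2 - s - 7*sqrt(2)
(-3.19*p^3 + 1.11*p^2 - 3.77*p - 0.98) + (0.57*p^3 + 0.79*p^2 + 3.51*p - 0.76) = -2.62*p^3 + 1.9*p^2 - 0.26*p - 1.74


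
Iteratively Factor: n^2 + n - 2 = (n + 2)*(n - 1)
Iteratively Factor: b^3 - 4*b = (b)*(b^2 - 4) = b*(b - 2)*(b + 2)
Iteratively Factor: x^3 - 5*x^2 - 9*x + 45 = (x - 5)*(x^2 - 9) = (x - 5)*(x + 3)*(x - 3)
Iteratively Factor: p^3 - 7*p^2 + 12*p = (p)*(p^2 - 7*p + 12) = p*(p - 4)*(p - 3)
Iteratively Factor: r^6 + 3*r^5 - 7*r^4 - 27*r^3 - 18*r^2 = (r)*(r^5 + 3*r^4 - 7*r^3 - 27*r^2 - 18*r) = r*(r + 3)*(r^4 - 7*r^2 - 6*r) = r*(r + 1)*(r + 3)*(r^3 - r^2 - 6*r) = r*(r + 1)*(r + 2)*(r + 3)*(r^2 - 3*r) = r^2*(r + 1)*(r + 2)*(r + 3)*(r - 3)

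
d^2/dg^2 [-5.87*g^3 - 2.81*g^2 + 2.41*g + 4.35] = -35.22*g - 5.62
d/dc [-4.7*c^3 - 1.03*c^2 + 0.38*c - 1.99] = -14.1*c^2 - 2.06*c + 0.38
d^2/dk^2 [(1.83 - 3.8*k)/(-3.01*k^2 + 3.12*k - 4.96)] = ((34.7286 - 68.628*k)*(3.01*k^2 - 3.12*k + 4.96) + (3.8*k - 1.83)*(6.02*k - 3.12)*(12.04*k - 6.24))/(3.01*k^2 - 3.12*k + 4.96)^3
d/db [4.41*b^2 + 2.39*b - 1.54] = 8.82*b + 2.39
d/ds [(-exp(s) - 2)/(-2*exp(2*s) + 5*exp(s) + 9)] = (-(exp(s) + 2)*(4*exp(s) - 5) + 2*exp(2*s) - 5*exp(s) - 9)*exp(s)/(-2*exp(2*s) + 5*exp(s) + 9)^2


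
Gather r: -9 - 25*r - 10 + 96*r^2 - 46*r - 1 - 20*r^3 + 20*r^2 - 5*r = -20*r^3 + 116*r^2 - 76*r - 20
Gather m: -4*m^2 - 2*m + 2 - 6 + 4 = -4*m^2 - 2*m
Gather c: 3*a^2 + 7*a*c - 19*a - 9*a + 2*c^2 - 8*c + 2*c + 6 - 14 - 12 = 3*a^2 - 28*a + 2*c^2 + c*(7*a - 6) - 20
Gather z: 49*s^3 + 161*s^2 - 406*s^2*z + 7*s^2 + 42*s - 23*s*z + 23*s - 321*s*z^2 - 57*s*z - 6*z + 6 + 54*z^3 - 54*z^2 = 49*s^3 + 168*s^2 + 65*s + 54*z^3 + z^2*(-321*s - 54) + z*(-406*s^2 - 80*s - 6) + 6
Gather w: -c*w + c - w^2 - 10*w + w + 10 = c - w^2 + w*(-c - 9) + 10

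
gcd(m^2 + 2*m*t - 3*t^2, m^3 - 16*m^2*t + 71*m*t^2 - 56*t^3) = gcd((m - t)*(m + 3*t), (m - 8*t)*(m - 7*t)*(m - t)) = -m + t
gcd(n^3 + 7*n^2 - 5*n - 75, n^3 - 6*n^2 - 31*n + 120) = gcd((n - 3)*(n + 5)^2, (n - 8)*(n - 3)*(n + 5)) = n^2 + 2*n - 15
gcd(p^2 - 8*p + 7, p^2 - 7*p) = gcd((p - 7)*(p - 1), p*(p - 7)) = p - 7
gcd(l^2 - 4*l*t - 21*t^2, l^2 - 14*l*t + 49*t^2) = -l + 7*t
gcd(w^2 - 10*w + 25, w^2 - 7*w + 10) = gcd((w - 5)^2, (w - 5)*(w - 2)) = w - 5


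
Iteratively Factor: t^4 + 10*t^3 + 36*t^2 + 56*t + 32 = (t + 4)*(t^3 + 6*t^2 + 12*t + 8) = (t + 2)*(t + 4)*(t^2 + 4*t + 4) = (t + 2)^2*(t + 4)*(t + 2)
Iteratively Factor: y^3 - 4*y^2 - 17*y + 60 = (y - 3)*(y^2 - y - 20) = (y - 5)*(y - 3)*(y + 4)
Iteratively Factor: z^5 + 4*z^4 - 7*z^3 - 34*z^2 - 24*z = (z)*(z^4 + 4*z^3 - 7*z^2 - 34*z - 24) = z*(z - 3)*(z^3 + 7*z^2 + 14*z + 8) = z*(z - 3)*(z + 1)*(z^2 + 6*z + 8) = z*(z - 3)*(z + 1)*(z + 4)*(z + 2)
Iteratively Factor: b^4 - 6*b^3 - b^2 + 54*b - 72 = (b - 4)*(b^3 - 2*b^2 - 9*b + 18) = (b - 4)*(b - 3)*(b^2 + b - 6) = (b - 4)*(b - 3)*(b + 3)*(b - 2)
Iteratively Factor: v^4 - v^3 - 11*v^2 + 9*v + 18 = (v + 1)*(v^3 - 2*v^2 - 9*v + 18) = (v + 1)*(v + 3)*(v^2 - 5*v + 6) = (v - 2)*(v + 1)*(v + 3)*(v - 3)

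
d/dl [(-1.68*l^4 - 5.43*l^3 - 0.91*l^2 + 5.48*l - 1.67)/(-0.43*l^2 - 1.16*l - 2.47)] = (1.4448*l^5 + 8.1813*l^4 + 29.196*l^3 + 43.6483*l^2 + 3.0592*l - 15.4728)/(0.1849*l^4 + 0.9976*l^3 + 3.4698*l^2 + 5.7304*l + 6.1009)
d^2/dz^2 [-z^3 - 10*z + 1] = -6*z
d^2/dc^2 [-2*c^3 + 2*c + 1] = -12*c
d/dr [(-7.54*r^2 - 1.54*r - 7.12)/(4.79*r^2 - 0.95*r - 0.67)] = (14.5396*r^2 + 78.3132*r - 5.7322)/(22.9441*r^4 - 9.101*r^3 - 5.5161*r^2 + 1.273*r + 0.4489)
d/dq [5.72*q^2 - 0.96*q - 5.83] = 11.44*q - 0.96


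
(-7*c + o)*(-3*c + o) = 21*c^2 - 10*c*o + o^2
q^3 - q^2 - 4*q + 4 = (q - 2)*(q - 1)*(q + 2)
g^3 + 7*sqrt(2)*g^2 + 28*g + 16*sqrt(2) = (g + sqrt(2))*(g + 2*sqrt(2))*(g + 4*sqrt(2))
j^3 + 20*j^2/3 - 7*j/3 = j*(j - 1/3)*(j + 7)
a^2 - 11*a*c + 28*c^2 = (a - 7*c)*(a - 4*c)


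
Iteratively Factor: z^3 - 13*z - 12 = (z + 3)*(z^2 - 3*z - 4) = (z - 4)*(z + 3)*(z + 1)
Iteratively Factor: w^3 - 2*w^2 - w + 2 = (w + 1)*(w^2 - 3*w + 2) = (w - 2)*(w + 1)*(w - 1)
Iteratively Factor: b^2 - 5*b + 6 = (b - 3)*(b - 2)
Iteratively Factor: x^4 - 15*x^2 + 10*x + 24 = (x + 1)*(x^3 - x^2 - 14*x + 24) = (x + 1)*(x + 4)*(x^2 - 5*x + 6) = (x - 2)*(x + 1)*(x + 4)*(x - 3)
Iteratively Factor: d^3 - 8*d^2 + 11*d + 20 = (d - 4)*(d^2 - 4*d - 5) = (d - 4)*(d + 1)*(d - 5)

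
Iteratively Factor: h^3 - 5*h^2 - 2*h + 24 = (h - 4)*(h^2 - h - 6) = (h - 4)*(h + 2)*(h - 3)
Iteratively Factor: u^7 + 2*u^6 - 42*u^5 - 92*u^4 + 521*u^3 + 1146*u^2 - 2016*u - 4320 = (u + 2)*(u^6 - 42*u^4 - 8*u^3 + 537*u^2 + 72*u - 2160) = (u + 2)*(u + 4)*(u^5 - 4*u^4 - 26*u^3 + 96*u^2 + 153*u - 540) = (u + 2)*(u + 4)^2*(u^4 - 8*u^3 + 6*u^2 + 72*u - 135) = (u - 3)*(u + 2)*(u + 4)^2*(u^3 - 5*u^2 - 9*u + 45) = (u - 5)*(u - 3)*(u + 2)*(u + 4)^2*(u^2 - 9) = (u - 5)*(u - 3)*(u + 2)*(u + 3)*(u + 4)^2*(u - 3)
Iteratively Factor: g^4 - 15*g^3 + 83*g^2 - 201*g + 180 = (g - 3)*(g^3 - 12*g^2 + 47*g - 60) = (g - 5)*(g - 3)*(g^2 - 7*g + 12) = (g - 5)*(g - 3)^2*(g - 4)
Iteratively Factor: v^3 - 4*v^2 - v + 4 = (v + 1)*(v^2 - 5*v + 4) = (v - 4)*(v + 1)*(v - 1)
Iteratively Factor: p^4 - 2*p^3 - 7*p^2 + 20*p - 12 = (p + 3)*(p^3 - 5*p^2 + 8*p - 4) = (p - 2)*(p + 3)*(p^2 - 3*p + 2) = (p - 2)^2*(p + 3)*(p - 1)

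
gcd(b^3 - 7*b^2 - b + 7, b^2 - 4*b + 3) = b - 1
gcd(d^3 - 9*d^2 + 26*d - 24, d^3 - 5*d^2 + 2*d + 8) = d^2 - 6*d + 8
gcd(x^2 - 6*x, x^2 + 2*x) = x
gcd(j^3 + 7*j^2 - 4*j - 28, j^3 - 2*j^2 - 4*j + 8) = j^2 - 4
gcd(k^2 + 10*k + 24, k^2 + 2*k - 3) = 1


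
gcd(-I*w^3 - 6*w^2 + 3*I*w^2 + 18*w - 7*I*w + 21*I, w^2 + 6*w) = 1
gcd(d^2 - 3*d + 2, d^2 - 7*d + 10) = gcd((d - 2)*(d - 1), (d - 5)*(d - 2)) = d - 2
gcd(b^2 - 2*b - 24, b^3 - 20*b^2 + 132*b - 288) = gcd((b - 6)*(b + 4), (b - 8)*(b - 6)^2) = b - 6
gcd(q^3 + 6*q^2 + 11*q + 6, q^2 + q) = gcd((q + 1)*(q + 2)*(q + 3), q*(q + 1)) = q + 1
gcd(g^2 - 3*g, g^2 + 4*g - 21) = g - 3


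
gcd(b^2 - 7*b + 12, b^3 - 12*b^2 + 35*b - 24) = b - 3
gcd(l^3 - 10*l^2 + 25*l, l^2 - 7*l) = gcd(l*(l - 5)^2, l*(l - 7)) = l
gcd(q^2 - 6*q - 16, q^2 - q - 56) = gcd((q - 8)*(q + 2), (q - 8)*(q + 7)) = q - 8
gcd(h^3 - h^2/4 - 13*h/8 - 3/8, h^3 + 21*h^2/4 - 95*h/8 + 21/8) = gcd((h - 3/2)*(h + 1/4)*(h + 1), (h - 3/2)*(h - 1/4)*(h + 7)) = h - 3/2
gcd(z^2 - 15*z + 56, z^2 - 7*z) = z - 7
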